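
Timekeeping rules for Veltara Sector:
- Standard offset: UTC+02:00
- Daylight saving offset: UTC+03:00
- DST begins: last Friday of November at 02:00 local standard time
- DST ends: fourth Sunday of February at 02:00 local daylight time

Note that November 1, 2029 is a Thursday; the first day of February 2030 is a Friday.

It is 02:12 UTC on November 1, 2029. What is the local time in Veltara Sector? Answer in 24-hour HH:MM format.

1 November 2029 is a Thursday, so Fridays fall on 2, 9, 16, 23, 30; the last is November 30.
1 February 2030 is a Friday, so the first Sunday is February 3 and the fourth is February 24.
At the standard offset (UTC+02:00), 02:12 UTC + 2h = 04:12 Veltara Sector standard time.
The standard-time date in Veltara Sector, November 1, 2029, is outside the daylight-saving period (30 November 2029 – 24 February 2030), so Veltara Sector is on standard time, UTC+02:00.
02:12 UTC + 2h = 04:12 local.

04:12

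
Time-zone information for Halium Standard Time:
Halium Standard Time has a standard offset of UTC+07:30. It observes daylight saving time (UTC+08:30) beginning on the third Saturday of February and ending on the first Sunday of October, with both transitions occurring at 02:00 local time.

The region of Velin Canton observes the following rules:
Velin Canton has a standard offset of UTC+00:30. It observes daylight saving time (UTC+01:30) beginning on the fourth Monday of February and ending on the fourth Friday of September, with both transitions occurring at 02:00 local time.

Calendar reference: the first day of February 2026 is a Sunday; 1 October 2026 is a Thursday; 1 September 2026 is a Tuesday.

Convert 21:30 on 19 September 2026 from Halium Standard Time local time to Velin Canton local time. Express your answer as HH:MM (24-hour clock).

14:30

1 February 2026 is a Sunday, so the first Saturday is February 7 and the third is February 21.
1 October 2026 is a Thursday, so the first Sunday is October 4.
Daylight saving runs 21 February – 4 October; 19 September 2026 is inside that window, so Halium Standard Time is at UTC+08:30.
21:30 Halium Standard Time − 8h30m = 13:00 UTC.
1 February 2026 is a Sunday, so the first Monday is February 2 and the fourth is February 23.
1 September 2026 is a Tuesday, so the first Friday is September 4 and the fourth is September 25.
At the standard offset (UTC+00:30), 13:00 UTC + 0h30m = 13:30 Velin Canton standard time.
The standard-time date in Velin Canton, 19 September 2026, falls between 23 February and 25 September, so daylight saving is in effect and Velin Canton is at UTC+01:30.
13:00 UTC + 1h30m = 14:30 Velin Canton.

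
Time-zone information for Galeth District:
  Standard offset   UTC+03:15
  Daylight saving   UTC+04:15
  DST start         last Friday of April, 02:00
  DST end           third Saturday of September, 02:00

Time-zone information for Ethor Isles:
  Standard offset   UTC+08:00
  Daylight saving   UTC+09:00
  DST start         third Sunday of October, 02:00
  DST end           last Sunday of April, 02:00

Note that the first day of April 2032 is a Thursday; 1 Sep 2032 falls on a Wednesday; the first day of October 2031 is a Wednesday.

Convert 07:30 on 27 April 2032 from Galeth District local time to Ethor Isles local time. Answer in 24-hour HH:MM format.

12:15

1 April 2032 is a Thursday, so Fridays fall on 2, 9, 16, 23, 30; the last is April 30.
1 September 2032 is a Wednesday, so the first Saturday is September 4 and the third is September 18.
27 April 2032 does not fall between 30 April and 18 September, so daylight saving is not in effect and Galeth District is at UTC+03:15.
07:30 Galeth District − 3h15m = 04:15 UTC.
1 October 2031 is a Wednesday, so the first Sunday is October 5 and the third is October 19.
1 April 2032 is a Thursday, so Sundays fall on 4, 11, 18, 25; the last is April 25.
At the standard offset (UTC+08:00), 04:15 UTC + 8h = 12:15 Ethor Isles standard time.
The standard-time date in Ethor Isles, 27 April 2032, is outside the daylight-saving period (19 October 2031 – 25 April 2032), so Ethor Isles is on standard time, UTC+08:00.
04:15 UTC + 8h = 12:15 Ethor Isles.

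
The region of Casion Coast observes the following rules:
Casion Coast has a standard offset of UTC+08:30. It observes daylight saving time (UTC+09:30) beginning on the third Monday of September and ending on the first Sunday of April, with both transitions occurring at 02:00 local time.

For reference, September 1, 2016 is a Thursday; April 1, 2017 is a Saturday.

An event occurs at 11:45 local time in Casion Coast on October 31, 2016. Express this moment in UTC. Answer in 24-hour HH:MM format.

02:15

1 September 2016 is a Thursday, so the first Monday is September 5 and the third is September 19.
1 April 2017 is a Saturday, so the first Sunday is April 2.
Daylight saving runs 19 September 2016 – 2 April 2017; October 31, 2016 is inside that window, so Casion Coast is at UTC+09:30.
11:45 local − 9h30m = 02:15 UTC.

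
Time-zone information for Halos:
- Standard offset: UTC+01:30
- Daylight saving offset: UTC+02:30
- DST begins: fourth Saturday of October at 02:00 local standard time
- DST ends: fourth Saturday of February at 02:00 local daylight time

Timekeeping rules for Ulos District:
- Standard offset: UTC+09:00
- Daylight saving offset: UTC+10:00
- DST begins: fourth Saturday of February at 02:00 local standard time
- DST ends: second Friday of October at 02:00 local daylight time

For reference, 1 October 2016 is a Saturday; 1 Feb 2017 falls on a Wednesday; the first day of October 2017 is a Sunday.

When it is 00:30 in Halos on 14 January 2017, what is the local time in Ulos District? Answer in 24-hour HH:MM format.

1 October 2016 is a Saturday, so the first Saturday is October 1 and the fourth is October 22.
1 February 2017 is a Wednesday, so the first Saturday is February 4 and the fourth is February 25.
Daylight saving runs 22 October 2016 – 25 February 2017; 14 January 2017 is inside that window, so Halos is at UTC+02:30.
00:30 Halos − 2h30m = 22:00 UTC (rolling into the previous day, 13 January 2017).
1 February 2017 is a Wednesday, so the first Saturday is February 4 and the fourth is February 25.
1 October 2017 is a Sunday, so the first Friday is October 6 and the second is October 13.
At the standard offset (UTC+09:00), 22:00 UTC + 9h = 07:00 Ulos District standard time (rolling into the next day, 14 January 2017).
Daylight saving runs 25 February – 13 October; the standard-time date in Ulos District, 14 January 2017, is outside that window, so Ulos District is on standard time at UTC+09:00.
22:00 UTC + 9h = 07:00 Ulos District (rolling into the next day, 14 January 2017).

07:00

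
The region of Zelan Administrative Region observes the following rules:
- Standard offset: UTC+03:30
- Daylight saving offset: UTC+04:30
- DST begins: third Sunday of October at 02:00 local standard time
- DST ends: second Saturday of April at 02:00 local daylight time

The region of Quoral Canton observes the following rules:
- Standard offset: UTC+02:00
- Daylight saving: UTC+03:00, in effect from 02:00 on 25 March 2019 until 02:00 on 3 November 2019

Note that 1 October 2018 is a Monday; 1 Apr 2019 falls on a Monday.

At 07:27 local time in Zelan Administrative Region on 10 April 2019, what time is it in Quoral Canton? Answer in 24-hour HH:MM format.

05:57

1 October 2018 is a Monday, so the first Sunday is October 7 and the third is October 21.
1 April 2019 is a Monday, so the first Saturday is April 6 and the second is April 13.
10 April 2019 falls between 21 October 2018 and 13 April 2019, so daylight saving is in effect and Zelan Administrative Region is at UTC+04:30.
07:27 Zelan Administrative Region − 4h30m = 02:57 UTC.
At the standard offset (UTC+02:00), 02:57 UTC + 2h = 04:57 Quoral Canton standard time.
The standard-time date in Quoral Canton, 10 April 2019, lies within the daylight-saving period (25 March – 3 November), so Quoral Canton is on daylight time, UTC+03:00.
02:57 UTC + 3h = 05:57 Quoral Canton.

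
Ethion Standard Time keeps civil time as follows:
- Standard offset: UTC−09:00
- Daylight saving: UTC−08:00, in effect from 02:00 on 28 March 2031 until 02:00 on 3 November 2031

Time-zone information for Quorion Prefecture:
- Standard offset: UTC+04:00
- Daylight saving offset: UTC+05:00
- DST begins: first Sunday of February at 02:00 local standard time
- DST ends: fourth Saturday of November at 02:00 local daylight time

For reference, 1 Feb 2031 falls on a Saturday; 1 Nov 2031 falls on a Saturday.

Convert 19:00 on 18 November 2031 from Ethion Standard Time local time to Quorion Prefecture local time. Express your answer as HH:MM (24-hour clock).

09:00

18 November 2031 is outside the daylight-saving period (28 March – 3 November), so Ethion Standard Time is on standard time, UTC−09:00.
19:00 Ethion Standard Time + 9h = 04:00 UTC (rolling into the next day, 19 November 2031).
1 February 2031 is a Saturday, so the first Sunday is February 2.
1 November 2031 is a Saturday, so the first Saturday is November 1 and the fourth is November 22.
At the standard offset (UTC+04:00), 04:00 UTC + 4h = 08:00 Quorion Prefecture standard time.
Daylight saving runs 2 February – 22 November; the standard-time date in Quorion Prefecture, 19 November 2031, is inside that window, so Quorion Prefecture is at UTC+05:00.
04:00 UTC + 5h = 09:00 Quorion Prefecture.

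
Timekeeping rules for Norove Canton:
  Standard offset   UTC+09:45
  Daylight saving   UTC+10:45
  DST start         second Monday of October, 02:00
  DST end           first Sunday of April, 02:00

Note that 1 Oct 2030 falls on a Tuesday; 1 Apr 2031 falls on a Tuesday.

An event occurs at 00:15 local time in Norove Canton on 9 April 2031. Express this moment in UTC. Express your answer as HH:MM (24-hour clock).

14:30

1 October 2030 is a Tuesday, so the first Monday is October 7 and the second is October 14.
1 April 2031 is a Tuesday, so the first Sunday is April 6.
9 April 2031 is outside the daylight-saving period (14 October 2030 – 6 April 2031), so Norove Canton is on standard time, UTC+09:45.
00:15 local − 9h45m = 14:30 UTC (rolling into the previous day, 8 April 2031).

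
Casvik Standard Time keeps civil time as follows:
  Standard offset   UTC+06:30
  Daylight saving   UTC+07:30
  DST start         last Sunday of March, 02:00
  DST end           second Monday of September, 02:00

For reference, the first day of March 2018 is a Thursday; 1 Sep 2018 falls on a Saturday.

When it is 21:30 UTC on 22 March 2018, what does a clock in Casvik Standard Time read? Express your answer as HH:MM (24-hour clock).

04:00

1 March 2018 is a Thursday, so Sundays fall on 4, 11, 18, 25; the last is March 25.
1 September 2018 is a Saturday, so the first Monday is September 3 and the second is September 10.
At the standard offset (UTC+06:30), 21:30 UTC + 6h30m = 04:00 Casvik Standard Time standard time (rolling into the next day, 23 March 2018).
The standard-time date in Casvik Standard Time, 23 March 2018, is outside the daylight-saving period (25 March – 10 September), so Casvik Standard Time is on standard time, UTC+06:30.
21:30 UTC + 6h30m = 04:00 local (rolling into the next day, 23 March 2018).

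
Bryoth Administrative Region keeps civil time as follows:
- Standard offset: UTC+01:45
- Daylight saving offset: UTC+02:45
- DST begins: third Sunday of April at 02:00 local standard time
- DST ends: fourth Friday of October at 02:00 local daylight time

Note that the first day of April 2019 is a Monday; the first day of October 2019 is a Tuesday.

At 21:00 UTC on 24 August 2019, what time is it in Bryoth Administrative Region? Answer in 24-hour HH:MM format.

1 April 2019 is a Monday, so the first Sunday is April 7 and the third is April 21.
1 October 2019 is a Tuesday, so the first Friday is October 4 and the fourth is October 25.
At the standard offset (UTC+01:45), 21:00 UTC + 1h45m = 22:45 Bryoth Administrative Region standard time.
The standard-time date in Bryoth Administrative Region, 24 August 2019, lies within the daylight-saving period (21 April – 25 October), so Bryoth Administrative Region is on daylight time, UTC+02:45.
21:00 UTC + 2h45m = 23:45 local.

23:45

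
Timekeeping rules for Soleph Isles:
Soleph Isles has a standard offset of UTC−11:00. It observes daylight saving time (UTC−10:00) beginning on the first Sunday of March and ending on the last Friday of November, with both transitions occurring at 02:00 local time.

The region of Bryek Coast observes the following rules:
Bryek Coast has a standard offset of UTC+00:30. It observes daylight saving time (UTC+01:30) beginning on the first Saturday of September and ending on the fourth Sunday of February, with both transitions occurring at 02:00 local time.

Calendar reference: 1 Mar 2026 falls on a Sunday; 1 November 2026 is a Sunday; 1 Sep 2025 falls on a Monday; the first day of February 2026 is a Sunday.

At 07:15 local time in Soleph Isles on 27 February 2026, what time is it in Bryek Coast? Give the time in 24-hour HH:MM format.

18:45

1 March 2026 is a Sunday, so the first Sunday is March 1.
1 November 2026 is a Sunday, so Fridays fall on 6, 13, 20, 27; the last is November 27.
Daylight saving runs 1 March – 27 November; 27 February 2026 is outside that window, so Soleph Isles is on standard time at UTC−11:00.
07:15 Soleph Isles + 11h = 18:15 UTC.
1 September 2025 is a Monday, so the first Saturday is September 6.
1 February 2026 is a Sunday, so the first Sunday is February 1 and the fourth is February 22.
At the standard offset (UTC+00:30), 18:15 UTC + 0h30m = 18:45 Bryek Coast standard time.
The standard-time date in Bryek Coast, 27 February 2026, is outside the daylight-saving period (6 September 2025 – 22 February 2026), so Bryek Coast is on standard time, UTC+00:30.
18:15 UTC + 0h30m = 18:45 Bryek Coast.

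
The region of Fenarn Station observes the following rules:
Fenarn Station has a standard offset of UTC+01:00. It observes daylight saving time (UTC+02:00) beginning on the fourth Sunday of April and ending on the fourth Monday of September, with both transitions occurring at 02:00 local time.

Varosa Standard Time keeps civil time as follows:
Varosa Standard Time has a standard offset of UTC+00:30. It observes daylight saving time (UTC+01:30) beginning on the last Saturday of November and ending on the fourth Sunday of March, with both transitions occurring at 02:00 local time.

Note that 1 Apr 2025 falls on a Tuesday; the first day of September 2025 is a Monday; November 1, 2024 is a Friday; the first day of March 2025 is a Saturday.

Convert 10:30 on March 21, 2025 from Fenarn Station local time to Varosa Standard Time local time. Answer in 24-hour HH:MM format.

11:00

1 April 2025 is a Tuesday, so the first Sunday is April 6 and the fourth is April 27.
1 September 2025 is a Monday, so the first Monday is September 1 and the fourth is September 22.
Daylight saving runs 27 April – 22 September; March 21, 2025 is outside that window, so Fenarn Station is on standard time at UTC+01:00.
10:30 Fenarn Station − 1h = 09:30 UTC.
1 November 2024 is a Friday, so Saturdays fall on 2, 9, 16, 23, 30; the last is November 30.
1 March 2025 is a Saturday, so the first Sunday is March 2 and the fourth is March 23.
At the standard offset (UTC+00:30), 09:30 UTC + 0h30m = 10:00 Varosa Standard Time standard time.
The standard-time date in Varosa Standard Time, March 21, 2025, lies within the daylight-saving period (30 November 2024 – 23 March 2025), so Varosa Standard Time is on daylight time, UTC+01:30.
09:30 UTC + 1h30m = 11:00 Varosa Standard Time.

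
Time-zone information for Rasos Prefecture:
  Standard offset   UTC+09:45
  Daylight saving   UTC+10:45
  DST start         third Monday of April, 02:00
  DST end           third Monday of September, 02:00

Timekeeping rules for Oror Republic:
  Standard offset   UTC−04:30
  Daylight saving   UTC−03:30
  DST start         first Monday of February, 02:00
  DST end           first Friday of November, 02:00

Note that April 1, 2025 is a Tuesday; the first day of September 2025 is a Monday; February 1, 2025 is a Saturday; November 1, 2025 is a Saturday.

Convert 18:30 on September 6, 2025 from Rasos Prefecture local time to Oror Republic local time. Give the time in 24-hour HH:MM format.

04:15

1 April 2025 is a Tuesday, so the first Monday is April 7 and the third is April 21.
1 September 2025 is a Monday, so the first Monday is September 1 and the third is September 15.
September 6, 2025 falls between 21 April and 15 September, so daylight saving is in effect and Rasos Prefecture is at UTC+10:45.
18:30 Rasos Prefecture − 10h45m = 07:45 UTC.
1 February 2025 is a Saturday, so the first Monday is February 3.
1 November 2025 is a Saturday, so the first Friday is November 7.
At the standard offset (UTC−04:30), 07:45 UTC − 4h30m = 03:15 Oror Republic standard time.
Daylight saving runs 3 February – 7 November; the standard-time date in Oror Republic, September 6, 2025, is inside that window, so Oror Republic is at UTC−03:30.
07:45 UTC − 3h30m = 04:15 Oror Republic.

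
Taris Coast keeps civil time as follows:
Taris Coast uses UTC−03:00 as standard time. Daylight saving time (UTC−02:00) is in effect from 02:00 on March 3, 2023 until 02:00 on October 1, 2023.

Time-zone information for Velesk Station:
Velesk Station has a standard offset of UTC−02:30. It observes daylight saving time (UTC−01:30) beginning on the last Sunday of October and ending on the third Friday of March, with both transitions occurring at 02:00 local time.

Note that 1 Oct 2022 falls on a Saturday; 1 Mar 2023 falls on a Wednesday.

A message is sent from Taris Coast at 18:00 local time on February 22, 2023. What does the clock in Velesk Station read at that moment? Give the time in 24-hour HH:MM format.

February 22, 2023 does not fall between 3 March and 1 October, so daylight saving is not in effect and Taris Coast is at UTC−03:00.
18:00 Taris Coast + 3h = 21:00 UTC.
1 October 2022 is a Saturday, so Sundays fall on 2, 9, 16, 23, 30; the last is October 30.
1 March 2023 is a Wednesday, so the first Friday is March 3 and the third is March 17.
At the standard offset (UTC−02:30), 21:00 UTC − 2h30m = 18:30 Velesk Station standard time.
The standard-time date in Velesk Station, February 22, 2023, lies within the daylight-saving period (30 October 2022 – 17 March 2023), so Velesk Station is on daylight time, UTC−01:30.
21:00 UTC − 1h30m = 19:30 Velesk Station.

19:30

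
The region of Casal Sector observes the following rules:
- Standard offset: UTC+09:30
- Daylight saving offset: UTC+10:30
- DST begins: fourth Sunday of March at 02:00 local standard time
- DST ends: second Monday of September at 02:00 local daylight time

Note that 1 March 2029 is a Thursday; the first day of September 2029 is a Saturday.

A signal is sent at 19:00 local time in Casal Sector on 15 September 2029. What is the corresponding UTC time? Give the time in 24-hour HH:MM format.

1 March 2029 is a Thursday, so the first Sunday is March 4 and the fourth is March 25.
1 September 2029 is a Saturday, so the first Monday is September 3 and the second is September 10.
15 September 2029 does not fall between 25 March and 10 September, so daylight saving is not in effect and Casal Sector is at UTC+09:30.
19:00 local − 9h30m = 09:30 UTC.

09:30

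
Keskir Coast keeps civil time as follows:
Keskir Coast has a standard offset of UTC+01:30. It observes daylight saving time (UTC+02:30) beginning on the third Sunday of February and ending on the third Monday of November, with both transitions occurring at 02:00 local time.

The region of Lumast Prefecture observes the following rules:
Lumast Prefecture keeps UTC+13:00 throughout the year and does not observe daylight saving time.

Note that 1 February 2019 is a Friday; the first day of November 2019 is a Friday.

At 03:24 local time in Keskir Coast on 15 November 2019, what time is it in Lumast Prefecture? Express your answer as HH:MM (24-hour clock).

13:54

1 February 2019 is a Friday, so the first Sunday is February 3 and the third is February 17.
1 November 2019 is a Friday, so the first Monday is November 4 and the third is November 18.
Daylight saving runs 17 February – 18 November; 15 November 2019 is inside that window, so Keskir Coast is at UTC+02:30.
03:24 Keskir Coast − 2h30m = 00:54 UTC.
Lumast Prefecture has no daylight saving, so its offset is UTC+13:00 year-round.
00:54 UTC + 13h = 13:54 Lumast Prefecture.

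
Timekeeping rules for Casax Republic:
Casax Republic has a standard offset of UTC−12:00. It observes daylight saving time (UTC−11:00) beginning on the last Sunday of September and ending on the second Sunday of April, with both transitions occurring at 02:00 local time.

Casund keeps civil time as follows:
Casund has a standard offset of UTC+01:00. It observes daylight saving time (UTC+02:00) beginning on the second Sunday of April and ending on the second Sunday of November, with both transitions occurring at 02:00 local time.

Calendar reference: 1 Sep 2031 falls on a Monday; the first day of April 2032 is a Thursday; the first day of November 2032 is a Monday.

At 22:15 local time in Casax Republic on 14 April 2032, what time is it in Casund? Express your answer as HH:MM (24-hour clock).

1 September 2031 is a Monday, so Sundays fall on 7, 14, 21, 28; the last is September 28.
1 April 2032 is a Thursday, so the first Sunday is April 4 and the second is April 11.
14 April 2032 does not fall between 28 September 2031 and 11 April 2032, so daylight saving is not in effect and Casax Republic is at UTC−12:00.
22:15 Casax Republic + 12h = 10:15 UTC (rolling into the next day, 15 April 2032).
1 April 2032 is a Thursday, so the first Sunday is April 4 and the second is April 11.
1 November 2032 is a Monday, so the first Sunday is November 7 and the second is November 14.
At the standard offset (UTC+01:00), 10:15 UTC + 1h = 11:15 Casund standard time.
The standard-time date in Casund, 15 April 2032, lies within the daylight-saving period (11 April – 14 November), so Casund is on daylight time, UTC+02:00.
10:15 UTC + 2h = 12:15 Casund.

12:15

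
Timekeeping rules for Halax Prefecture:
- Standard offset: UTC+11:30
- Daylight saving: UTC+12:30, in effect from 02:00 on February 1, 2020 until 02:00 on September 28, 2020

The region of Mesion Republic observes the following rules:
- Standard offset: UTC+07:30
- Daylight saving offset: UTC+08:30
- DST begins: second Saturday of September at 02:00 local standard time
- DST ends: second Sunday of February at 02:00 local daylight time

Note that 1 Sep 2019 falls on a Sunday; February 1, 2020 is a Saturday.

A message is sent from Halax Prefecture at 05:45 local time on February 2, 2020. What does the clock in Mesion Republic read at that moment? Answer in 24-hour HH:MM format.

01:45

Daylight saving runs 1 February – 28 September; February 2, 2020 is inside that window, so Halax Prefecture is at UTC+12:30.
05:45 Halax Prefecture − 12h30m = 17:15 UTC (rolling into the previous day, 1 February 2020).
1 September 2019 is a Sunday, so the first Saturday is September 7 and the second is September 14.
1 February 2020 is a Saturday, so the first Sunday is February 2 and the second is February 9.
At the standard offset (UTC+07:30), 17:15 UTC + 7h30m = 00:45 Mesion Republic standard time (rolling into the next day, 2 February 2020).
Daylight saving runs 14 September 2019 – 9 February 2020; the standard-time date in Mesion Republic, February 2, 2020, is inside that window, so Mesion Republic is at UTC+08:30.
17:15 UTC + 8h30m = 01:45 Mesion Republic (rolling into the next day, 2 February 2020).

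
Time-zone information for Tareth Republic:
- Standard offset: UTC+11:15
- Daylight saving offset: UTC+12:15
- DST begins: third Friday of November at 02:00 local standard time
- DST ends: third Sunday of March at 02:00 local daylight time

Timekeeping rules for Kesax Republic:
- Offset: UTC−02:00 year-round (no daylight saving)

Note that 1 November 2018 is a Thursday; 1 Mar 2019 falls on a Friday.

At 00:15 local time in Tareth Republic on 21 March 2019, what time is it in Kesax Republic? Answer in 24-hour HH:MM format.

11:00

1 November 2018 is a Thursday, so the first Friday is November 2 and the third is November 16.
1 March 2019 is a Friday, so the first Sunday is March 3 and the third is March 17.
21 March 2019 does not fall between 16 November 2018 and 17 March 2019, so daylight saving is not in effect and Tareth Republic is at UTC+11:15.
00:15 Tareth Republic − 11h15m = 13:00 UTC (rolling into the previous day, 20 March 2019).
Kesax Republic stays on UTC−02:00 all year.
13:00 UTC − 2h = 11:00 Kesax Republic.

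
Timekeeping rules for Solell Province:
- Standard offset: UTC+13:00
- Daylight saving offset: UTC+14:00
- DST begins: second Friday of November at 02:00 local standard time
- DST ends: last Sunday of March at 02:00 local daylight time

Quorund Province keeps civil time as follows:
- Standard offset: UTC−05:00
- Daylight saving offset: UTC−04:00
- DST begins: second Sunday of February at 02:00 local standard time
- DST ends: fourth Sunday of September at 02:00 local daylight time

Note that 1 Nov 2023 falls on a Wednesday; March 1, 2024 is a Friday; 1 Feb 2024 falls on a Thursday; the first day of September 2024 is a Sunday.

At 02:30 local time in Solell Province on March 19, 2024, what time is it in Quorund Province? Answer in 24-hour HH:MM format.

08:30

1 November 2023 is a Wednesday, so the first Friday is November 3 and the second is November 10.
1 March 2024 is a Friday, so Sundays fall on 3, 10, 17, 24, 31; the last is March 31.
March 19, 2024 falls between 10 November 2023 and 31 March 2024, so daylight saving is in effect and Solell Province is at UTC+14:00.
02:30 Solell Province − 14h = 12:30 UTC (rolling into the previous day, 18 March 2024).
1 February 2024 is a Thursday, so the first Sunday is February 4 and the second is February 11.
1 September 2024 is a Sunday, so the first Sunday is September 1 and the fourth is September 22.
At the standard offset (UTC−05:00), 12:30 UTC − 5h = 07:30 Quorund Province standard time.
The standard-time date in Quorund Province, March 18, 2024, lies within the daylight-saving period (11 February – 22 September), so Quorund Province is on daylight time, UTC−04:00.
12:30 UTC − 4h = 08:30 Quorund Province.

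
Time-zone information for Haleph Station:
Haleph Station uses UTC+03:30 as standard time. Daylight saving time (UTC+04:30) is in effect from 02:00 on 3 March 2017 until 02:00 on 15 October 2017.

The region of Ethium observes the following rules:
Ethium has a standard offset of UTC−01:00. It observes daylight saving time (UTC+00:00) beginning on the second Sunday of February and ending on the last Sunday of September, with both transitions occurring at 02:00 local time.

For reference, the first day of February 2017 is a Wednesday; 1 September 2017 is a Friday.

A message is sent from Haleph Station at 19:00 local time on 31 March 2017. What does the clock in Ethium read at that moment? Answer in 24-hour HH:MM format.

31 March 2017 lies within the daylight-saving period (3 March – 15 October), so Haleph Station is on daylight time, UTC+04:30.
19:00 Haleph Station − 4h30m = 14:30 UTC.
1 February 2017 is a Wednesday, so the first Sunday is February 5 and the second is February 12.
1 September 2017 is a Friday, so Sundays fall on 3, 10, 17, 24; the last is September 24.
At the standard offset (UTC−01:00), 14:30 UTC − 1h = 13:30 Ethium standard time.
The standard-time date in Ethium, 31 March 2017, falls between 12 February and 24 September, so daylight saving is in effect and Ethium is at UTC+00:00.
14:30 UTC + 0h = 14:30 Ethium.

14:30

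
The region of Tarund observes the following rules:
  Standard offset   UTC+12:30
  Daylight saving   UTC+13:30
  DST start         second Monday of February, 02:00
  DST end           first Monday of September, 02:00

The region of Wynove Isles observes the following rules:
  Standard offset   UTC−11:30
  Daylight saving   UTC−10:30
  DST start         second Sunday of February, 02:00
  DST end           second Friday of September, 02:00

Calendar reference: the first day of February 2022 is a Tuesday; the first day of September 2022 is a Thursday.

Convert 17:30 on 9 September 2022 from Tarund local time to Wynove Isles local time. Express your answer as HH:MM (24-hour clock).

18:30

1 February 2022 is a Tuesday, so the first Monday is February 7 and the second is February 14.
1 September 2022 is a Thursday, so the first Monday is September 5.
9 September 2022 is outside the daylight-saving period (14 February – 5 September), so Tarund is on standard time, UTC+12:30.
17:30 Tarund − 12h30m = 05:00 UTC.
1 February 2022 is a Tuesday, so the first Sunday is February 6 and the second is February 13.
1 September 2022 is a Thursday, so the first Friday is September 2 and the second is September 9.
At the standard offset (UTC−11:30), 05:00 UTC − 11h30m = 17:30 Wynove Isles standard time (rolling into the previous day, 8 September 2022).
The standard-time date in Wynove Isles, 8 September 2022, lies within the daylight-saving period (13 February – 9 September), so Wynove Isles is on daylight time, UTC−10:30.
05:00 UTC − 10h30m = 18:30 Wynove Isles (rolling into the previous day, 8 September 2022).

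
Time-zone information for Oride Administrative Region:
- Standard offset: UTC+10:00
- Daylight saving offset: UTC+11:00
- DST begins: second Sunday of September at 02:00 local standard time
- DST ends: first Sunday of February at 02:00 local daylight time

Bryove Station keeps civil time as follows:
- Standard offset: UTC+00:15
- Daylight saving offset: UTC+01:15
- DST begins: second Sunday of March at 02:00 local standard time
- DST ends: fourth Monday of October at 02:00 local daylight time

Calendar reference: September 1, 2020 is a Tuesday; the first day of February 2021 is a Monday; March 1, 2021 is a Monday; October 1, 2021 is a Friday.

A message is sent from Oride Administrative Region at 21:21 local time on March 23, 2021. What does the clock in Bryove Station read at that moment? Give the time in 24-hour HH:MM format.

12:36

1 September 2020 is a Tuesday, so the first Sunday is September 6 and the second is September 13.
1 February 2021 is a Monday, so the first Sunday is February 7.
March 23, 2021 does not fall between 13 September 2020 and 7 February 2021, so daylight saving is not in effect and Oride Administrative Region is at UTC+10:00.
21:21 Oride Administrative Region − 10h = 11:21 UTC.
1 March 2021 is a Monday, so the first Sunday is March 7 and the second is March 14.
1 October 2021 is a Friday, so the first Monday is October 4 and the fourth is October 25.
At the standard offset (UTC+00:15), 11:21 UTC + 0h15m = 11:36 Bryove Station standard time.
Daylight saving runs 14 March – 25 October; the standard-time date in Bryove Station, March 23, 2021, is inside that window, so Bryove Station is at UTC+01:15.
11:21 UTC + 1h15m = 12:36 Bryove Station.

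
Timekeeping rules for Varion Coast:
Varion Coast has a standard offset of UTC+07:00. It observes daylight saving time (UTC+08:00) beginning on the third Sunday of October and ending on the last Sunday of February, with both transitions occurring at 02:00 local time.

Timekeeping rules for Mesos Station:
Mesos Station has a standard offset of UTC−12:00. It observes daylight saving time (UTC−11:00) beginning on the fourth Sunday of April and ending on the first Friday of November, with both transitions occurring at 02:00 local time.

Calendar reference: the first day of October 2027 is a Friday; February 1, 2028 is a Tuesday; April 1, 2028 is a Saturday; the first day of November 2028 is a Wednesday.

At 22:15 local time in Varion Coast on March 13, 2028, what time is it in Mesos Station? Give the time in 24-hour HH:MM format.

03:15

1 October 2027 is a Friday, so the first Sunday is October 3 and the third is October 17.
1 February 2028 is a Tuesday, so Sundays fall on 6, 13, 20, 27; the last is February 27.
March 13, 2028 is outside the daylight-saving period (17 October 2027 – 27 February 2028), so Varion Coast is on standard time, UTC+07:00.
22:15 Varion Coast − 7h = 15:15 UTC.
1 April 2028 is a Saturday, so the first Sunday is April 2 and the fourth is April 23.
1 November 2028 is a Wednesday, so the first Friday is November 3.
At the standard offset (UTC−12:00), 15:15 UTC − 12h = 03:15 Mesos Station standard time.
The standard-time date in Mesos Station, March 13, 2028, is outside the daylight-saving period (23 April – 3 November), so Mesos Station is on standard time, UTC−12:00.
15:15 UTC − 12h = 03:15 Mesos Station.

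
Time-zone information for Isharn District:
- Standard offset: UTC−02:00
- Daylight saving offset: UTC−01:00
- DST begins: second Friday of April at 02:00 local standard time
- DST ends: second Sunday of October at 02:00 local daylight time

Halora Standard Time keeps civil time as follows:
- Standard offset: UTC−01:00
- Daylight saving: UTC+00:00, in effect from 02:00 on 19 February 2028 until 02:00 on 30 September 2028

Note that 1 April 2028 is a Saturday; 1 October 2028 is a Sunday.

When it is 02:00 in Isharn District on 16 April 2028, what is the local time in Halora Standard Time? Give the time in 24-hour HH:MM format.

1 April 2028 is a Saturday, so the first Friday is April 7 and the second is April 14.
1 October 2028 is a Sunday, so the first Sunday is October 1 and the second is October 8.
16 April 2028 lies within the daylight-saving period (14 April – 8 October), so Isharn District is on daylight time, UTC−01:00.
02:00 Isharn District + 1h = 03:00 UTC.
At the standard offset (UTC−01:00), 03:00 UTC − 1h = 02:00 Halora Standard Time standard time.
The standard-time date in Halora Standard Time, 16 April 2028, lies within the daylight-saving period (19 February – 30 September), so Halora Standard Time is on daylight time, UTC+00:00.
03:00 UTC + 0h = 03:00 Halora Standard Time.

03:00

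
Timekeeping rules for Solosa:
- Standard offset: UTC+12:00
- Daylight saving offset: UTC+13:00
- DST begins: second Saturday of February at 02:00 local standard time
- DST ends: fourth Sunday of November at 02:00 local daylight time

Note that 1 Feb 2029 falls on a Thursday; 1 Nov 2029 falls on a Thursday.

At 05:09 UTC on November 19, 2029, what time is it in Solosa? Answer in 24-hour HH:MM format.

1 February 2029 is a Thursday, so the first Saturday is February 3 and the second is February 10.
1 November 2029 is a Thursday, so the first Sunday is November 4 and the fourth is November 25.
At the standard offset (UTC+12:00), 05:09 UTC + 12h = 17:09 Solosa standard time.
The standard-time date in Solosa, November 19, 2029, lies within the daylight-saving period (10 February – 25 November), so Solosa is on daylight time, UTC+13:00.
05:09 UTC + 13h = 18:09 local.

18:09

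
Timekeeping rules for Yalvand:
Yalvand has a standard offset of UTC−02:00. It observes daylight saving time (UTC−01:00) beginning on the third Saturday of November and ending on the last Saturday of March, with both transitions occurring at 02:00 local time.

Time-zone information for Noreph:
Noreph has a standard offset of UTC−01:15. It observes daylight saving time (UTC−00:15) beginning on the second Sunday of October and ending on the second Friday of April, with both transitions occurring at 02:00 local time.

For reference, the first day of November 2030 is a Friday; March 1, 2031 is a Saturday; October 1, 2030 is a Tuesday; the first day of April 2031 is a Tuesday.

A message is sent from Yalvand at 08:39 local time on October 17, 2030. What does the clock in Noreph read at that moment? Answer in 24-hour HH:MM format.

10:24

1 November 2030 is a Friday, so the first Saturday is November 2 and the third is November 16.
1 March 2031 is a Saturday, so Saturdays fall on 1, 8, 15, 22, 29; the last is March 29.
Daylight saving runs 16 November 2030 – 29 March 2031; October 17, 2030 is outside that window, so Yalvand is on standard time at UTC−02:00.
08:39 Yalvand + 2h = 10:39 UTC.
1 October 2030 is a Tuesday, so the first Sunday is October 6 and the second is October 13.
1 April 2031 is a Tuesday, so the first Friday is April 4 and the second is April 11.
At the standard offset (UTC−01:15), 10:39 UTC − 1h15m = 09:24 Noreph standard time.
The standard-time date in Noreph, October 17, 2030, falls between 13 October 2030 and 11 April 2031, so daylight saving is in effect and Noreph is at UTC−00:15.
10:39 UTC − 0h15m = 10:24 Noreph.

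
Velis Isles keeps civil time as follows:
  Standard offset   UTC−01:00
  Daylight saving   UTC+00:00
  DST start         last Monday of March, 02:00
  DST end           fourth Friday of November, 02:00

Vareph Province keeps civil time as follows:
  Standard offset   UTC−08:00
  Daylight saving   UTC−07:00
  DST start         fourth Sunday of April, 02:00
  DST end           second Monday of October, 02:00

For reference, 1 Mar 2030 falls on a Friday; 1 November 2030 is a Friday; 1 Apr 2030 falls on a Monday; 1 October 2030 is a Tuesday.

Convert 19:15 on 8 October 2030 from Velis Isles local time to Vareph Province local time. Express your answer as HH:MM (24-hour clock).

1 March 2030 is a Friday, so Mondays fall on 4, 11, 18, 25; the last is March 25.
1 November 2030 is a Friday, so the first Friday is November 1 and the fourth is November 22.
Daylight saving runs 25 March – 22 November; 8 October 2030 is inside that window, so Velis Isles is at UTC+00:00.
19:15 Velis Isles − 0h = 19:15 UTC.
1 April 2030 is a Monday, so the first Sunday is April 7 and the fourth is April 28.
1 October 2030 is a Tuesday, so the first Monday is October 7 and the second is October 14.
At the standard offset (UTC−08:00), 19:15 UTC − 8h = 11:15 Vareph Province standard time.
Daylight saving runs 28 April – 14 October; the standard-time date in Vareph Province, 8 October 2030, is inside that window, so Vareph Province is at UTC−07:00.
19:15 UTC − 7h = 12:15 Vareph Province.

12:15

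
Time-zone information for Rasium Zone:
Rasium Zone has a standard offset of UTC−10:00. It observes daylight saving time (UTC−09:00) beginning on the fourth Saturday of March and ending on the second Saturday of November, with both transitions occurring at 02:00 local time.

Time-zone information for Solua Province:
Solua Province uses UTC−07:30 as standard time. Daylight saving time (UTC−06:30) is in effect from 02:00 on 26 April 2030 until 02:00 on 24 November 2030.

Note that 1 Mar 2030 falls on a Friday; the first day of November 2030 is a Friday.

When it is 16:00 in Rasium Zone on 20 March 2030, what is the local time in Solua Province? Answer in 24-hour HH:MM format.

1 March 2030 is a Friday, so the first Saturday is March 2 and the fourth is March 23.
1 November 2030 is a Friday, so the first Saturday is November 2 and the second is November 9.
20 March 2030 does not fall between 23 March and 9 November, so daylight saving is not in effect and Rasium Zone is at UTC−10:00.
16:00 Rasium Zone + 10h = 02:00 UTC (rolling into the next day, 21 March 2030).
At the standard offset (UTC−07:30), 02:00 UTC − 7h30m = 18:30 Solua Province standard time (rolling into the previous day, 20 March 2030).
The standard-time date in Solua Province, 20 March 2030, is outside the daylight-saving period (26 April – 24 November), so Solua Province is on standard time, UTC−07:30.
02:00 UTC − 7h30m = 18:30 Solua Province (rolling into the previous day, 20 March 2030).

18:30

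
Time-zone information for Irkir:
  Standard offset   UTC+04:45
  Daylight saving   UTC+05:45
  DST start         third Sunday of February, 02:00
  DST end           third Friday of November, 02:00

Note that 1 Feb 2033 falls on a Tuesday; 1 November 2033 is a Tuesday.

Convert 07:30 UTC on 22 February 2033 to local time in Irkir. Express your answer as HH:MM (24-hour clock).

13:15

1 February 2033 is a Tuesday, so the first Sunday is February 6 and the third is February 20.
1 November 2033 is a Tuesday, so the first Friday is November 4 and the third is November 18.
At the standard offset (UTC+04:45), 07:30 UTC + 4h45m = 12:15 Irkir standard time.
The standard-time date in Irkir, 22 February 2033, falls between 20 February and 18 November, so daylight saving is in effect and Irkir is at UTC+05:45.
07:30 UTC + 5h45m = 13:15 local.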